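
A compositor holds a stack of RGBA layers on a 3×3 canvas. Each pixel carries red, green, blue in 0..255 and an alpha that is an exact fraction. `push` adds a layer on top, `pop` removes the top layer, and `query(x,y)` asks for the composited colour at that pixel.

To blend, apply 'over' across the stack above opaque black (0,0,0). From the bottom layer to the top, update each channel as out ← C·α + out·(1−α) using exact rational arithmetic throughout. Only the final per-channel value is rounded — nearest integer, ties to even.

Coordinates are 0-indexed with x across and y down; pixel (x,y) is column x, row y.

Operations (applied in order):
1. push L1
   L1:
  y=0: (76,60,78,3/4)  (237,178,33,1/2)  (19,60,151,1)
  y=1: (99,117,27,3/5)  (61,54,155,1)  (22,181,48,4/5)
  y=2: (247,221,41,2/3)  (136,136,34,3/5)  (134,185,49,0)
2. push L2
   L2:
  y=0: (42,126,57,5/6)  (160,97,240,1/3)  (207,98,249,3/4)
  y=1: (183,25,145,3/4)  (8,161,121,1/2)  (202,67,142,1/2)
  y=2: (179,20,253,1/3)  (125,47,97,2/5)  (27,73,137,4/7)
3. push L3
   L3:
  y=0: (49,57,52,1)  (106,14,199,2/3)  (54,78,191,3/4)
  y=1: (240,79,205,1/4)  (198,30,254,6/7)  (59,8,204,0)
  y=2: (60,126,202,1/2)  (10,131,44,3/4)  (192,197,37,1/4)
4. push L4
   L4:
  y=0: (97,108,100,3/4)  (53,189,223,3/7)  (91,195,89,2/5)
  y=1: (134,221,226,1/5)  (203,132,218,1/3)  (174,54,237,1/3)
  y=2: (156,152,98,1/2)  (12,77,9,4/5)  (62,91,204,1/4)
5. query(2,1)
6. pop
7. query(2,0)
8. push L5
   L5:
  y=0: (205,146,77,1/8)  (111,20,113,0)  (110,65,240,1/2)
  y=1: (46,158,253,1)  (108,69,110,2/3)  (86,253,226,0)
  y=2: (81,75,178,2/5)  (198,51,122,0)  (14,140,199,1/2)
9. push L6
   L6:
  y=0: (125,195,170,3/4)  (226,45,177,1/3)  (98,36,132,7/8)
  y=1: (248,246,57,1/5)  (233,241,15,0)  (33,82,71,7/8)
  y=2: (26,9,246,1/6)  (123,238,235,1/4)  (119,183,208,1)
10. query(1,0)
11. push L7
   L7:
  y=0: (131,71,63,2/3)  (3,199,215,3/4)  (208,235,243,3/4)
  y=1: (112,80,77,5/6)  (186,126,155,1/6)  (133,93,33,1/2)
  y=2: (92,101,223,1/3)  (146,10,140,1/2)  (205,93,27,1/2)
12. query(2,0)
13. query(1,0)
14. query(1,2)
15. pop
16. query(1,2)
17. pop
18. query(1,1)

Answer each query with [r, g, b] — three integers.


query (2,1) [L1,L2,L3,L4] — begin 0,0,0
+L1 (α=4/5) → [88/5, 724/5, 192/5]
+L2 (α=1/2) → [549/5, 1059/10, 451/5]
+L3 (α=0) → [549/5, 1059/10, 451/5]
+L4 (α=1/3) → [656/5, 443/5, 2087/15]
= [131, 89, 139]

query (2,0) [L1,L2,L3] — begin 0,0,0
after L1 α=1: [19, 60, 151]
after L2 α=3/4: [160, 177/2, 449/2]
after L3 α=3/4: [161/2, 645/8, 1595/8]
→ [80, 81, 199]

(1,0) stack=L1,L2,L3,L5,L6; from [0,0,0]:
after L1 α=1/2: [237/2, 89, 33/2]
after L2 α=1/3: [397/3, 275/3, 91]
after L3 α=2/3: [1033/9, 359/9, 163]
after L5 α=0: [1033/9, 359/9, 163]
after L6 α=1/3: [4100/27, 1123/27, 503/3]
rounded: [152, 42, 168]

query (2,0) [L1,L2,L3,L5,L6,L7] — begin 0,0,0
after L1 α=1: [19, 60, 151]
after L2 α=3/4: [160, 177/2, 449/2]
after L3 α=3/4: [161/2, 645/8, 1595/8]
after L5 α=1/2: [381/4, 1165/16, 3515/16]
after L6 α=7/8: [3125/32, 5197/128, 18299/128]
after L7 α=3/4: [23093/128, 95437/512, 111611/512]
rounded: [180, 186, 218]

at x=1,y=0 over L1,L2,L3,L5,L6,L7:
L1 α=1/2: [237/2, 89, 33/2]
L2 α=1/3: [397/3, 275/3, 91]
L3 α=2/3: [1033/9, 359/9, 163]
L5 α=0: [1033/9, 359/9, 163]
L6 α=1/3: [4100/27, 1123/27, 503/3]
L7 α=3/4: [4343/108, 8621/54, 1219/6]
= [40, 160, 203]

(1,2) stack=L1,L2,L3,L5,L6,L7; from [0,0,0]:
L1 α=3/5: [408/5, 408/5, 102/5]
L2 α=2/5: [2474/25, 1694/25, 1276/25]
L3 α=3/4: [806/25, 11519/100, 1144/25]
L5 α=0: [806/25, 11519/100, 1144/25]
L6 α=1/4: [5493/100, 58357/400, 9307/100]
L7 α=1/2: [20093/200, 62357/800, 23307/200]
→ [100, 78, 117]

(1,2) stack=L1,L2,L3,L5,L6; from [0,0,0]:
L1 α=3/5: [408/5, 408/5, 102/5]
L2 α=2/5: [2474/25, 1694/25, 1276/25]
L3 α=3/4: [806/25, 11519/100, 1144/25]
L5 α=0: [806/25, 11519/100, 1144/25]
L6 α=1/4: [5493/100, 58357/400, 9307/100]
rounded: [55, 146, 93]

at x=1,y=1 over L1,L2,L3,L5:
+L1 (α=1) → [61, 54, 155]
+L2 (α=1/2) → [69/2, 215/2, 138]
+L3 (α=6/7) → [2445/14, 575/14, 1662/7]
+L5 (α=2/3) → [1823/14, 2507/42, 3202/21]
= [130, 60, 152]


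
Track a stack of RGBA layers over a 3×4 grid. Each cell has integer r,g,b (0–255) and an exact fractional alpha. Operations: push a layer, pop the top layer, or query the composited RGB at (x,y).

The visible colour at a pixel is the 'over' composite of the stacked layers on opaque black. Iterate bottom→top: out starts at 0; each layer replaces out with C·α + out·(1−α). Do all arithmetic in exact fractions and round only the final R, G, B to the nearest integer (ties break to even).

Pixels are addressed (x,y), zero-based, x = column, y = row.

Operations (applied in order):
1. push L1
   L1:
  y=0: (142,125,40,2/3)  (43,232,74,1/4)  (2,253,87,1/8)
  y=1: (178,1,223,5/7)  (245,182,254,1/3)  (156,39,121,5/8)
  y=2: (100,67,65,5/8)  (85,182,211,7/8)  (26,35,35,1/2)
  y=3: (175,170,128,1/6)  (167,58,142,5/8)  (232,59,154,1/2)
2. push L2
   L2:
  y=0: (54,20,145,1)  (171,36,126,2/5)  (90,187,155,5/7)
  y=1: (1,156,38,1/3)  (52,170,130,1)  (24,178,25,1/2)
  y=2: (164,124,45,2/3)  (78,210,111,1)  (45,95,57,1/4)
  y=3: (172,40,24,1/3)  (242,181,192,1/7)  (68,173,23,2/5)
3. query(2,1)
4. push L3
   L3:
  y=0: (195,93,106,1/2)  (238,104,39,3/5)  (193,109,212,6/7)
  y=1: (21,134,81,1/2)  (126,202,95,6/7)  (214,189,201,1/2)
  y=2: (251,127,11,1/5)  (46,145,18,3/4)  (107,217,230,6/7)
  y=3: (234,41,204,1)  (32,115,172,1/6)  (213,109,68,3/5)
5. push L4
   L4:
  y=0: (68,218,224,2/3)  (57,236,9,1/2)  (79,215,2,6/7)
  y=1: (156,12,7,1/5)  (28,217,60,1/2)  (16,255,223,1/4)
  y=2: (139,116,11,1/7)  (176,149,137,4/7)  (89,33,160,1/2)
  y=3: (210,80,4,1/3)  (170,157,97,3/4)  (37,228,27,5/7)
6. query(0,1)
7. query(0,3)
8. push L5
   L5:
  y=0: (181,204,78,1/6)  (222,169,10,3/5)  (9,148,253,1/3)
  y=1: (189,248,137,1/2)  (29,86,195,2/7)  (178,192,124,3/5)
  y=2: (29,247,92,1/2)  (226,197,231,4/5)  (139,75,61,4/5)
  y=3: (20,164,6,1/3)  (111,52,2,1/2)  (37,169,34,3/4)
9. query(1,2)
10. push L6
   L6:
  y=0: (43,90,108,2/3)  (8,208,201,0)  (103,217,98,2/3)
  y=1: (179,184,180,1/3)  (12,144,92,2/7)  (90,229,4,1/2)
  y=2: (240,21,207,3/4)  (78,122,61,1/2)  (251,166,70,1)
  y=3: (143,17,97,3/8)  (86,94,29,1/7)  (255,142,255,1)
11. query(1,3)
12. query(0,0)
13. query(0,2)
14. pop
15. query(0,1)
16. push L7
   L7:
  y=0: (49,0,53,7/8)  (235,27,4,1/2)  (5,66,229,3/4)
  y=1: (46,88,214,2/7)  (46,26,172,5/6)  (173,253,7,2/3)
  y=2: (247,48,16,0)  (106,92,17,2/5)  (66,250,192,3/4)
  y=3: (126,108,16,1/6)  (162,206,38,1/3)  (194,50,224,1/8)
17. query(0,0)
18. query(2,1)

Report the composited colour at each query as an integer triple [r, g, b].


query (2,1) [L1,L2] — begin 0,0,0
after L1 α=5/8: [195/2, 195/8, 605/8]
after L2 α=1/2: [243/4, 1619/16, 805/16]
= [61, 101, 50]

(0,1) stack=L1,L2,L3,L4; from [0,0,0]:
after L1 α=5/7: [890/7, 5/7, 1115/7]
after L2 α=1/3: [1787/21, 1102/21, 832/7]
after L3 α=1/2: [1114/21, 1958/21, 1399/14]
after L4 α=1/5: [7732/105, 8084/105, 2847/35]
= [74, 77, 81]

query (0,3) [L1,L2,L3,L4] — begin 0,0,0
L1 α=1/6: [175/6, 85/3, 64/3]
L2 α=1/3: [691/9, 290/9, 200/9]
L3 α=1: [234, 41, 204]
L4 α=1/3: [226, 54, 412/3]
= [226, 54, 137]

at x=1,y=2 over L1,L2,L3,L4,L5:
L1 α=7/8: [595/8, 637/4, 1477/8]
L2 α=1: [78, 210, 111]
L3 α=3/4: [54, 645/4, 165/4]
L4 α=4/7: [866/7, 617/4, 2687/28]
L5 α=4/5: [7194/35, 3769/20, 28559/140]
rounded: [206, 188, 204]

at x=1,y=3 over L1,L2,L3,L4,L5,L6:
L1 α=5/8: [835/8, 145/4, 355/4]
L2 α=1/7: [3473/28, 797/14, 207/2]
L3 α=1/6: [6087/56, 1865/28, 1379/12]
L4 α=3/4: [34647/224, 15053/112, 4871/48]
L5 α=1/2: [59511/448, 20877/224, 4967/96]
L6 α=1/7: [197797/1568, 73159/784, 5431/112]
= [126, 93, 48]

(0,0) stack=L1,L2,L3,L4,L5,L6; from [0,0,0]:
L1 α=2/3: [284/3, 250/3, 80/3]
L2 α=1: [54, 20, 145]
L3 α=1/2: [249/2, 113/2, 251/2]
L4 α=2/3: [521/6, 985/6, 1147/6]
L5 α=1/6: [3691/36, 6149/36, 6203/36]
L6 α=2/3: [6787/108, 12629/108, 13979/108]
→ [63, 117, 129]

(0,2) stack=L1,L2,L3,L4,L5,L6; from [0,0,0]:
after L1 α=5/8: [125/2, 335/8, 325/8]
after L2 α=2/3: [781/6, 773/8, 1045/24]
after L3 α=1/5: [463/3, 1027/10, 1111/30]
after L4 α=1/7: [1065/7, 523/5, 1166/35]
after L5 α=1/2: [634/7, 879/5, 2193/35]
after L6 α=3/4: [2837/14, 597/10, 5982/35]
→ [203, 60, 171]

(0,1) stack=L1,L2,L3,L4,L5; from [0,0,0]:
L1 α=5/7: [890/7, 5/7, 1115/7]
L2 α=1/3: [1787/21, 1102/21, 832/7]
L3 α=1/2: [1114/21, 1958/21, 1399/14]
L4 α=1/5: [7732/105, 8084/105, 2847/35]
L5 α=1/2: [27577/210, 17062/105, 3821/35]
→ [131, 162, 109]

query (0,0) [L1,L2,L3,L4,L5,L7] — begin 0,0,0
L1 α=2/3: [284/3, 250/3, 80/3]
L2 α=1: [54, 20, 145]
L3 α=1/2: [249/2, 113/2, 251/2]
L4 α=2/3: [521/6, 985/6, 1147/6]
L5 α=1/6: [3691/36, 6149/36, 6203/36]
L7 α=7/8: [16039/288, 6149/288, 19559/288]
rounded: [56, 21, 68]

at x=2,y=1 over L1,L2,L3,L4,L5,L7:
L1 α=5/8: [195/2, 195/8, 605/8]
L2 α=1/2: [243/4, 1619/16, 805/16]
L3 α=1/2: [1099/8, 4643/32, 4021/32]
L4 α=1/4: [3425/32, 22089/128, 19199/128]
L5 α=3/5: [11969/80, 58953/320, 43007/320]
L7 α=2/3: [39649/240, 220873/960, 15829/320]
= [165, 230, 49]


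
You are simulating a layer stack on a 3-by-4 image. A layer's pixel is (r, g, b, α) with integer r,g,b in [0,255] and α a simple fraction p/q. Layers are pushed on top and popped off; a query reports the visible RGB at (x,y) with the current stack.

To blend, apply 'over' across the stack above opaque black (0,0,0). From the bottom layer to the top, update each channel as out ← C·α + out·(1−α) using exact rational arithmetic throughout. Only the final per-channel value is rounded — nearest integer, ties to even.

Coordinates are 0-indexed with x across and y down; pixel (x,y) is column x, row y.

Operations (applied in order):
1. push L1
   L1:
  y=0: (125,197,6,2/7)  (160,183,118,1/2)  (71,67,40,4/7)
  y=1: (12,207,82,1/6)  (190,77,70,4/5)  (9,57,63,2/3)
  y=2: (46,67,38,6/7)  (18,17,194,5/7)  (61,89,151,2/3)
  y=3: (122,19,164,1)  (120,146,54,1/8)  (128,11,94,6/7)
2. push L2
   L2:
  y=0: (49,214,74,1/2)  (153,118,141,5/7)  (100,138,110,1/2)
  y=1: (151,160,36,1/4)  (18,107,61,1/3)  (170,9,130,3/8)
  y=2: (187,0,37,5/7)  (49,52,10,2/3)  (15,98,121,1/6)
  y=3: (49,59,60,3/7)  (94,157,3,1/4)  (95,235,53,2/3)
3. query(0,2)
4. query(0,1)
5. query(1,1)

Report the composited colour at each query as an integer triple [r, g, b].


query (0,2) [L1,L2] — begin 0,0,0
L1 α=6/7: [276/7, 402/7, 228/7]
L2 α=5/7: [7097/49, 804/49, 1751/49]
→ [145, 16, 36]

query (0,1) [L1,L2] — begin 0,0,0
+L1 (α=1/6) → [2, 69/2, 41/3]
+L2 (α=1/4) → [157/4, 527/8, 77/4]
rounded: [39, 66, 19]

at x=1,y=1 over L1,L2:
L1 α=4/5: [152, 308/5, 56]
L2 α=1/3: [322/3, 1151/15, 173/3]
rounded: [107, 77, 58]


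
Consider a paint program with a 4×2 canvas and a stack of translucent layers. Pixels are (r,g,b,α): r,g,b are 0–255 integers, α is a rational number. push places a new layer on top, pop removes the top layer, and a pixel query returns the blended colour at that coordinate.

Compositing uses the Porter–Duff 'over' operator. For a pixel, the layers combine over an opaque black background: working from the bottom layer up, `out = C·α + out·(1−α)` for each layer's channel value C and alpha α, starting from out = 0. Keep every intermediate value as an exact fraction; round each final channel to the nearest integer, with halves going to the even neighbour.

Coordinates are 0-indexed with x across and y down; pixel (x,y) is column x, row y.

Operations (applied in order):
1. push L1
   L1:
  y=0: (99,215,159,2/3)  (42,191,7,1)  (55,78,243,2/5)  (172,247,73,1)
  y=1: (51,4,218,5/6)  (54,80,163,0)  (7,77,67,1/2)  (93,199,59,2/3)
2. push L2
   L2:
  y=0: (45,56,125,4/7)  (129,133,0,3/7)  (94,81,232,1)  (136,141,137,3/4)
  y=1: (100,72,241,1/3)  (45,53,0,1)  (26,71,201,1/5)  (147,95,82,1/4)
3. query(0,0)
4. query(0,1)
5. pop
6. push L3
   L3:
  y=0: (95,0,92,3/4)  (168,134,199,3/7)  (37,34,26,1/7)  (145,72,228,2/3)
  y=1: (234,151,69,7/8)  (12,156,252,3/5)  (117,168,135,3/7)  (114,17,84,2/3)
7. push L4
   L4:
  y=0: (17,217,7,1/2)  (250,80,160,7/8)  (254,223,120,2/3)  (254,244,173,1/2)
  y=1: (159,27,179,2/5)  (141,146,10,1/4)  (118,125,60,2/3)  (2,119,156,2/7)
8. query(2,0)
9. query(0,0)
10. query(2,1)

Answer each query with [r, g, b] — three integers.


at x=0,y=0 over L1,L2:
after L1 α=2/3: [66, 430/3, 106]
after L2 α=4/7: [54, 654/7, 818/7]
rounded: [54, 93, 117]

(0,1) stack=L1,L2; from [0,0,0]:
+L1 (α=5/6) → [85/2, 10/3, 545/3]
+L2 (α=1/3) → [185/3, 236/9, 1813/9]
rounded: [62, 26, 201]

(2,0) stack=L1,L3,L4; from [0,0,0]:
L1 α=2/5: [22, 156/5, 486/5]
L3 α=1/7: [169/7, 158/5, 3046/35]
L4 α=2/3: [3725/21, 796/5, 11446/105]
rounded: [177, 159, 109]

at x=0,y=0 over L1,L3,L4:
L1 α=2/3: [66, 430/3, 106]
L3 α=3/4: [351/4, 215/6, 191/2]
L4 α=1/2: [419/8, 1517/12, 205/4]
rounded: [52, 126, 51]

(2,1) stack=L1,L3,L4; from [0,0,0]:
after L1 α=1/2: [7/2, 77/2, 67/2]
after L3 α=3/7: [365/7, 94, 77]
after L4 α=2/3: [2017/21, 344/3, 197/3]
rounded: [96, 115, 66]


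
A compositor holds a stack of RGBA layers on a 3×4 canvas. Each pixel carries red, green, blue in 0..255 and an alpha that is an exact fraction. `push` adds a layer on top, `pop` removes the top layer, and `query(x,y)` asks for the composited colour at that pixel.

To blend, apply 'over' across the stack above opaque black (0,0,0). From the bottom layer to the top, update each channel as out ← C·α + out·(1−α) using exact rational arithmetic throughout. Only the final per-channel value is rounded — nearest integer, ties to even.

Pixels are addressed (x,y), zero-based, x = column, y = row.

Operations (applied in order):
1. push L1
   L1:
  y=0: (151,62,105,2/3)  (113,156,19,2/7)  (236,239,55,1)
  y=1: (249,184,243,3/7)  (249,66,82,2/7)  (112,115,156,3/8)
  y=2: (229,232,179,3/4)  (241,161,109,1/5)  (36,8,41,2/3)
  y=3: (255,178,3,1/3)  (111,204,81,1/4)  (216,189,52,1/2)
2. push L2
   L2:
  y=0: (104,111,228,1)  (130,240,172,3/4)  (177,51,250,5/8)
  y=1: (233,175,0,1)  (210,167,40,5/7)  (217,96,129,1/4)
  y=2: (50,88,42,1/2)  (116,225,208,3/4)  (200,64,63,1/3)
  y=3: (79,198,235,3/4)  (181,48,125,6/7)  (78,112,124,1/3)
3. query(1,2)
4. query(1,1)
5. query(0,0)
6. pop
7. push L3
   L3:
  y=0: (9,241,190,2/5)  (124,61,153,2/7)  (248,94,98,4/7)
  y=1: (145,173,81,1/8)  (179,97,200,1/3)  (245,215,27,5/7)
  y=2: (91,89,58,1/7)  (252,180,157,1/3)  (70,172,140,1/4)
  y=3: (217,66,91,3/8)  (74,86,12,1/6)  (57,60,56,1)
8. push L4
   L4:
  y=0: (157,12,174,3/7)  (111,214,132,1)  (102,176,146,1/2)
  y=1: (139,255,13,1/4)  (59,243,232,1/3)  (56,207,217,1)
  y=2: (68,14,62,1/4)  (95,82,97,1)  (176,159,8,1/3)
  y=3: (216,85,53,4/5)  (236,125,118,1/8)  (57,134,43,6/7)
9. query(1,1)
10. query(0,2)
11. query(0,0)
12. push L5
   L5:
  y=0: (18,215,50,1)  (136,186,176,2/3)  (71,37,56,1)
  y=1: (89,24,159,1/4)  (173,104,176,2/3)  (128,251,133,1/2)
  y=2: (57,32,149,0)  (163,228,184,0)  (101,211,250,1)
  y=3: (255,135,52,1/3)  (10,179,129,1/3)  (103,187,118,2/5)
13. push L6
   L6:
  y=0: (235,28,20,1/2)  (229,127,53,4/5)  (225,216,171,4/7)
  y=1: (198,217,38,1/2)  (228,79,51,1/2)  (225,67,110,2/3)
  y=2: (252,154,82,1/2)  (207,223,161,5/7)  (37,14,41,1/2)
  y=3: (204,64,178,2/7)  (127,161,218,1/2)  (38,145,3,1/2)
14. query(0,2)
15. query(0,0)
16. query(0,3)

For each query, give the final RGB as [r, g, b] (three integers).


at x=1,y=2 over L1,L2:
+L1 (α=1/5) → [241/5, 161/5, 109/5]
+L2 (α=3/4) → [1981/20, 884/5, 3229/20]
= [99, 177, 161]

query (1,1) [L1,L2] — begin 0,0,0
+L1 (α=2/7) → [498/7, 132/7, 164/7]
+L2 (α=5/7) → [8346/49, 6109/49, 1728/49]
→ [170, 125, 35]

query (0,0) [L1,L2] — begin 0,0,0
L1 α=2/3: [302/3, 124/3, 70]
L2 α=1: [104, 111, 228]
= [104, 111, 228]

query (1,1) [L1,L3,L4] — begin 0,0,0
after L1 α=2/7: [498/7, 132/7, 164/7]
after L3 α=1/3: [2249/21, 943/21, 576/7]
after L4 α=1/3: [5737/63, 6989/63, 2776/21]
= [91, 111, 132]

at x=0,y=2 over L1,L3,L4:
L1 α=3/4: [687/4, 174, 537/4]
L3 α=1/7: [2243/14, 1133/7, 1727/14]
L4 α=1/4: [7681/56, 3497/28, 6049/56]
rounded: [137, 125, 108]

at x=0,y=0 over L1,L3,L4:
after L1 α=2/3: [302/3, 124/3, 70]
after L3 α=2/5: [64, 606/5, 118]
after L4 α=3/7: [727/7, 372/5, 142]
rounded: [104, 74, 142]

query (0,2) [L1,L3,L4,L5,L6] — begin 0,0,0
after L1 α=3/4: [687/4, 174, 537/4]
after L3 α=1/7: [2243/14, 1133/7, 1727/14]
after L4 α=1/4: [7681/56, 3497/28, 6049/56]
after L5 α=0: [7681/56, 3497/28, 6049/56]
after L6 α=1/2: [21793/112, 7809/56, 10641/112]
→ [195, 139, 95]

(0,0) stack=L1,L3,L4,L5,L6; from [0,0,0]:
after L1 α=2/3: [302/3, 124/3, 70]
after L3 α=2/5: [64, 606/5, 118]
after L4 α=3/7: [727/7, 372/5, 142]
after L5 α=1: [18, 215, 50]
after L6 α=1/2: [253/2, 243/2, 35]
= [126, 122, 35]

query (0,3) [L1,L3,L4,L5,L6] — begin 0,0,0
L1 α=1/3: [85, 178/3, 1]
L3 α=3/8: [269/2, 371/6, 139/4]
L4 α=4/5: [1997/10, 2411/30, 987/20]
L5 α=1/3: [3272/15, 4436/45, 1507/30]
L6 α=2/7: [4496/21, 5588/63, 3643/42]
rounded: [214, 89, 87]


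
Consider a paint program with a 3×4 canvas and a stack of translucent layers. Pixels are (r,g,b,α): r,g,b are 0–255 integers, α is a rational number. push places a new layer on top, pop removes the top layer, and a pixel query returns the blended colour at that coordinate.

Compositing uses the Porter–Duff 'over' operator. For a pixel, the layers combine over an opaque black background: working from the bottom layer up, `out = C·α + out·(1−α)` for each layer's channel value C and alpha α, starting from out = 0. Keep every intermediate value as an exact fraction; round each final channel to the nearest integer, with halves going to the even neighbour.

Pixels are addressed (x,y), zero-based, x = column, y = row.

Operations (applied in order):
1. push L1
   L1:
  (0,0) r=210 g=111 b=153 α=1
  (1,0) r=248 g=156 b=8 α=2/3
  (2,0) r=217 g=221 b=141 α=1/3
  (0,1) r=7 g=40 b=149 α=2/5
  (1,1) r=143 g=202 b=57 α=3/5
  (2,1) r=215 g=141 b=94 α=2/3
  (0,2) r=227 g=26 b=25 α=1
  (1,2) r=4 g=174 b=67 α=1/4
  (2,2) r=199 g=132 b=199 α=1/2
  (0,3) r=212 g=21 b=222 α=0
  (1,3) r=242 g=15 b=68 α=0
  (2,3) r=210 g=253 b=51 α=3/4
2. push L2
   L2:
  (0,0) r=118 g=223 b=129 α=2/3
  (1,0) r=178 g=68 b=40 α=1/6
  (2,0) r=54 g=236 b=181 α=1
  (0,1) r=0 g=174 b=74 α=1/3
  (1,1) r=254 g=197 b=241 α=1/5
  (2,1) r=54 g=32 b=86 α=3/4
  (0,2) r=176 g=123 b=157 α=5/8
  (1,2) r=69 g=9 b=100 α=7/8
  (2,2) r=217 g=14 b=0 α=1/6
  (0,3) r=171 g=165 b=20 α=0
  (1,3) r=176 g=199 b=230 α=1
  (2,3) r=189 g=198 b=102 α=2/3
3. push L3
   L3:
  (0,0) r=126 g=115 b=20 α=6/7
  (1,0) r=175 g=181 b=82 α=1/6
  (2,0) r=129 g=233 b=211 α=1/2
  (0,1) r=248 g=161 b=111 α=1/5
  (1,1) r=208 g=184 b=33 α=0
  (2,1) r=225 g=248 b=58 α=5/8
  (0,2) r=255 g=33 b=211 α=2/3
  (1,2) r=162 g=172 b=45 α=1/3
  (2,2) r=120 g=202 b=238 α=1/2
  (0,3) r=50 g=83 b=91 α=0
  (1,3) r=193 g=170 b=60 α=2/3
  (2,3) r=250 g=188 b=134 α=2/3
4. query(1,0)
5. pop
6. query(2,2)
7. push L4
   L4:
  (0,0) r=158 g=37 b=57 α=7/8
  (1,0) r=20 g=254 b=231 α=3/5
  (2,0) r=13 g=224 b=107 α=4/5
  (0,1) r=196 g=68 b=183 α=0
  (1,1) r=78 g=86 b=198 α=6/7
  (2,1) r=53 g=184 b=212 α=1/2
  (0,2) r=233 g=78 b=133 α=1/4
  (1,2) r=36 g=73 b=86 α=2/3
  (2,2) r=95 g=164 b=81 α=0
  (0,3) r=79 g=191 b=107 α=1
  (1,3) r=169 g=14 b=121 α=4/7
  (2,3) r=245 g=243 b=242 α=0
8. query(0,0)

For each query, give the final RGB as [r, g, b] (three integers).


at x=1,y=0 over L1,L2,L3:
after L1 α=2/3: [496/3, 104, 16/3]
after L2 α=1/6: [1507/9, 98, 100/9]
after L3 α=1/6: [4555/27, 671/6, 619/27]
rounded: [169, 112, 23]

query (2,2) [L1,L2] — begin 0,0,0
after L1 α=1/2: [199/2, 66, 199/2]
after L2 α=1/6: [1429/12, 172/3, 995/12]
→ [119, 57, 83]

(0,0) stack=L1,L2,L4; from [0,0,0]:
+L1 (α=1) → [210, 111, 153]
+L2 (α=2/3) → [446/3, 557/3, 137]
+L4 (α=7/8) → [941/6, 667/12, 67]
→ [157, 56, 67]


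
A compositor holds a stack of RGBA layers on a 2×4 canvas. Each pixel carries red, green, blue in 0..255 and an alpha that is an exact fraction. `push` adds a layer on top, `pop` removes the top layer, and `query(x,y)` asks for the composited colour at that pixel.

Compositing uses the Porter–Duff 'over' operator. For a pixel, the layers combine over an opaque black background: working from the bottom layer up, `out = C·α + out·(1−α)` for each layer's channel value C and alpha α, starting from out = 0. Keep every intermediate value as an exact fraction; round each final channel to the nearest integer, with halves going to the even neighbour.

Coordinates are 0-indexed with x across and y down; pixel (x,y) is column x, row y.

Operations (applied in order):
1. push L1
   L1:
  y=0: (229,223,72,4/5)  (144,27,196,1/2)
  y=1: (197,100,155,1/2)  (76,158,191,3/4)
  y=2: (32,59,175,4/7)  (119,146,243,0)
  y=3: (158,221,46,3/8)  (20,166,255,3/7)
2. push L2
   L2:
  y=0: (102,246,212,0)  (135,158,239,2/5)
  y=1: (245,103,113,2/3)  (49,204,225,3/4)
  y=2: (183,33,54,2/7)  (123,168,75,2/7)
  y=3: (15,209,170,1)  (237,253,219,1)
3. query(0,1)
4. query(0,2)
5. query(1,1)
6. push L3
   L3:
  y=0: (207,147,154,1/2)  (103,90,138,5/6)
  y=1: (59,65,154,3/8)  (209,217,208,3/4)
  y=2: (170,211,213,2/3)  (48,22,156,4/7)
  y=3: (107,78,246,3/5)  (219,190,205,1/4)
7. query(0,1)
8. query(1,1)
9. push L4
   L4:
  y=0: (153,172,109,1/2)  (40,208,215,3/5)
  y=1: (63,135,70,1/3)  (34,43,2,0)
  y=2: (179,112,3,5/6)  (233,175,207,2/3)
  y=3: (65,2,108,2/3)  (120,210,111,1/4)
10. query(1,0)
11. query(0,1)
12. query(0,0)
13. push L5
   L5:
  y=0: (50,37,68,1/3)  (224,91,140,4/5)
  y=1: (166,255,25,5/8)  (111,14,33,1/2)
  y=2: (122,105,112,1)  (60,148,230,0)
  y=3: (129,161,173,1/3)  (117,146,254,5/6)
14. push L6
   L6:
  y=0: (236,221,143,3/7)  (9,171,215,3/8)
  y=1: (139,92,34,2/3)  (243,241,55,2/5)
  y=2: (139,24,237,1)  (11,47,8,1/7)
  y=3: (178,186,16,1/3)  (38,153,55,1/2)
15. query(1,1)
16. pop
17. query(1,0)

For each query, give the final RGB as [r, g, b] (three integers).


(0,1) stack=L1,L2; from [0,0,0]:
after L1 α=1/2: [197/2, 50, 155/2]
after L2 α=2/3: [1177/6, 256/3, 607/6]
= [196, 85, 101]

at x=0,y=2 over L1,L2:
after L1 α=4/7: [128/7, 236/7, 100]
after L2 α=2/7: [3202/49, 1642/49, 608/7]
→ [65, 34, 87]

query (1,1) [L1,L2] — begin 0,0,0
after L1 α=3/4: [57, 237/2, 573/4]
after L2 α=3/4: [51, 1461/8, 3273/16]
rounded: [51, 183, 205]

at x=0,y=1 over L1,L2,L3:
L1 α=1/2: [197/2, 50, 155/2]
L2 α=2/3: [1177/6, 256/3, 607/6]
L3 α=3/8: [6947/48, 1865/24, 5807/48]
rounded: [145, 78, 121]

query (1,1) [L1,L2,L3] — begin 0,0,0
L1 α=3/4: [57, 237/2, 573/4]
L2 α=3/4: [51, 1461/8, 3273/16]
L3 α=3/4: [339/2, 6669/32, 13257/64]
→ [170, 208, 207]

(1,0) stack=L1,L2,L3,L4; from [0,0,0]:
after L1 α=1/2: [72, 27/2, 98]
after L2 α=2/5: [486/5, 713/10, 772/5]
after L3 α=5/6: [3061/30, 5213/60, 2111/15]
after L4 α=3/5: [4861/75, 23933/150, 13897/75]
→ [65, 160, 185]

at x=0,y=1 over L1,L2,L3,L4:
L1 α=1/2: [197/2, 50, 155/2]
L2 α=2/3: [1177/6, 256/3, 607/6]
L3 α=3/8: [6947/48, 1865/24, 5807/48]
L4 α=1/3: [8459/72, 3485/36, 7487/72]
→ [117, 97, 104]

query (0,0) [L1,L2,L3,L4] — begin 0,0,0
+L1 (α=4/5) → [916/5, 892/5, 288/5]
+L2 (α=0) → [916/5, 892/5, 288/5]
+L3 (α=1/2) → [1951/10, 1627/10, 529/5]
+L4 (α=1/2) → [3481/20, 3347/20, 537/5]
rounded: [174, 167, 107]

at x=1,y=1 over L1,L2,L3,L4,L5,L6:
+L1 (α=3/4) → [57, 237/2, 573/4]
+L2 (α=3/4) → [51, 1461/8, 3273/16]
+L3 (α=3/4) → [339/2, 6669/32, 13257/64]
+L4 (α=0) → [339/2, 6669/32, 13257/64]
+L5 (α=1/2) → [561/4, 7117/64, 15369/128]
+L6 (α=2/5) → [3627/20, 52199/320, 60187/640]
→ [181, 163, 94]

query (1,0) [L1,L2,L3,L4,L5] — begin 0,0,0
L1 α=1/2: [72, 27/2, 98]
L2 α=2/5: [486/5, 713/10, 772/5]
L3 α=5/6: [3061/30, 5213/60, 2111/15]
L4 α=3/5: [4861/75, 23933/150, 13897/75]
L5 α=4/5: [72061/375, 78533/750, 55897/375]
→ [192, 105, 149]


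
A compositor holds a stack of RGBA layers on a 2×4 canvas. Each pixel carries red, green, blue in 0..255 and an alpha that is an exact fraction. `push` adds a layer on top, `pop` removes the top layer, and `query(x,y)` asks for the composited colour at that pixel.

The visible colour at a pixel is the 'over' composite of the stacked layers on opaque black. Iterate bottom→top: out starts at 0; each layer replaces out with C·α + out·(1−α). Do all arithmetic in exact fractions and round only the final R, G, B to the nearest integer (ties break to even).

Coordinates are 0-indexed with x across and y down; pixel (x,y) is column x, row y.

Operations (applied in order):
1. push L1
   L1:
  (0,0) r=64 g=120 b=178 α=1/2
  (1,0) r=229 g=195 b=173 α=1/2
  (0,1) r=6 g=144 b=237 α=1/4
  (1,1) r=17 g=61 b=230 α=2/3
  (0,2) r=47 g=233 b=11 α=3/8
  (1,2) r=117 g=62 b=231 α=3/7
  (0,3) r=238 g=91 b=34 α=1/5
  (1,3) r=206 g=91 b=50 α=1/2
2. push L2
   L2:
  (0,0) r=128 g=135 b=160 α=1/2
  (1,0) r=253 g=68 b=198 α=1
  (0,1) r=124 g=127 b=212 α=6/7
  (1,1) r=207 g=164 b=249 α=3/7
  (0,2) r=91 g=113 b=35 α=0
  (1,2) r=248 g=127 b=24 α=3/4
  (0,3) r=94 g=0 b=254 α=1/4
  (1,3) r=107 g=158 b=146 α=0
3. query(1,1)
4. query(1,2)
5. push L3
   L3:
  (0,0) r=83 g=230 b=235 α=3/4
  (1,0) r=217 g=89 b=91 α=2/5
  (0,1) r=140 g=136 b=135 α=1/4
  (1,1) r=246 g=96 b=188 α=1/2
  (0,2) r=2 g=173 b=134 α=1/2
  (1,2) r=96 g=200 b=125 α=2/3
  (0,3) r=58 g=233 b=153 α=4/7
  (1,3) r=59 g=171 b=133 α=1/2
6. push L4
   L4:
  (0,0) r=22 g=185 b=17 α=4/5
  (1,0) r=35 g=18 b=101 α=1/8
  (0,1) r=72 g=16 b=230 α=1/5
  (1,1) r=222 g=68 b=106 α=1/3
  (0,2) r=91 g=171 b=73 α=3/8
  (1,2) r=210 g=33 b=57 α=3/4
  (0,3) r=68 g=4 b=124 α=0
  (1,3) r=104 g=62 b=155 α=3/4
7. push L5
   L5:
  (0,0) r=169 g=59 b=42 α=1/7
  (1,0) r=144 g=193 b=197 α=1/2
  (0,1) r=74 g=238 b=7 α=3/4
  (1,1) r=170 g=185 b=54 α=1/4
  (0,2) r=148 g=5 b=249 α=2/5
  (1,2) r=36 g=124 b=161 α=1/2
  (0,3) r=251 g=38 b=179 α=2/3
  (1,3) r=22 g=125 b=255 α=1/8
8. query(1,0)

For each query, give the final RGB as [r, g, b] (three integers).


at x=1,y=1 over L1,L2:
+L1 (α=2/3) → [34/3, 122/3, 460/3]
+L2 (α=3/7) → [1999/21, 1964/21, 583/3]
→ [95, 94, 194]

(1,2) stack=L1,L2; from [0,0,0]:
+L1 (α=3/7) → [351/7, 186/7, 99]
+L2 (α=3/4) → [5559/28, 2853/28, 171/4]
= [199, 102, 43]

at x=1,y=0 over L1,L2,L3,L4,L5:
L1 α=1/2: [229/2, 195/2, 173/2]
L2 α=1: [253, 68, 198]
L3 α=2/5: [1193/5, 382/5, 776/5]
L4 α=1/8: [4263/20, 691/10, 5937/40]
L5 α=1/2: [7143/40, 2621/20, 13817/80]
rounded: [179, 131, 173]


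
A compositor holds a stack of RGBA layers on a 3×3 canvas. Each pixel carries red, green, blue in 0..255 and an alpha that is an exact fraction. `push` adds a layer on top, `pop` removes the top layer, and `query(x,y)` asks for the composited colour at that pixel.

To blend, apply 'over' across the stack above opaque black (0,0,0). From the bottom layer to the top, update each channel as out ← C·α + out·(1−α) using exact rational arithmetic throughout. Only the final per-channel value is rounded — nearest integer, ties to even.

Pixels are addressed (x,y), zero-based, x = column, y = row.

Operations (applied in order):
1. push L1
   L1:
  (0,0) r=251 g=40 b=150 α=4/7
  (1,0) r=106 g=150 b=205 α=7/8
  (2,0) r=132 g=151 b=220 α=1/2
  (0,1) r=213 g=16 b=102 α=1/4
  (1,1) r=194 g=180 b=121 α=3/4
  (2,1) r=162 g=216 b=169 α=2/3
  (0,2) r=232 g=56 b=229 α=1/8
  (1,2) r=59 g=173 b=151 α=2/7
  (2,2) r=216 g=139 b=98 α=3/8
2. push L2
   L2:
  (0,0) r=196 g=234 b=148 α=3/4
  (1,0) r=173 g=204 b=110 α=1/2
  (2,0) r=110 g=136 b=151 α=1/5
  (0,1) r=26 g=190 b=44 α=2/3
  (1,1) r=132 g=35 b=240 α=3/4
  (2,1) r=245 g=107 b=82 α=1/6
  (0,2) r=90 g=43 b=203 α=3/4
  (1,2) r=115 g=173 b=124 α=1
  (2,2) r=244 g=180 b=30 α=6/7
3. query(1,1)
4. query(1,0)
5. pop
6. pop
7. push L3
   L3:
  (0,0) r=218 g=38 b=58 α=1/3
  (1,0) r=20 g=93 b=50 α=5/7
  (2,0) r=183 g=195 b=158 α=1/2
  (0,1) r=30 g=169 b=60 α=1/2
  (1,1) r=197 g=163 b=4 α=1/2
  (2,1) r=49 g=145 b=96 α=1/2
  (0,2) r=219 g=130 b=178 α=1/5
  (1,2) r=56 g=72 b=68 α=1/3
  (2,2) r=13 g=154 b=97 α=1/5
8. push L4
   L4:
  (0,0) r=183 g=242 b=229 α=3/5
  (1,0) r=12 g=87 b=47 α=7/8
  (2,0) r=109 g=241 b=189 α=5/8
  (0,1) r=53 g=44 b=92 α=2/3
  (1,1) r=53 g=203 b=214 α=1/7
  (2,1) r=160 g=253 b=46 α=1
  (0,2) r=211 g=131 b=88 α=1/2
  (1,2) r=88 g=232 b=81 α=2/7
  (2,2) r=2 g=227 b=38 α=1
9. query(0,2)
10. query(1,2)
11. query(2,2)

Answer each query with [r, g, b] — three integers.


query (1,1) [L1,L2] — begin 0,0,0
L1 α=3/4: [291/2, 135, 363/4]
L2 α=3/4: [1083/8, 60, 3243/16]
= [135, 60, 203]

(1,0) stack=L1,L2; from [0,0,0]:
L1 α=7/8: [371/4, 525/4, 1435/8]
L2 α=1/2: [1063/8, 1341/8, 2315/16]
= [133, 168, 145]

(0,2) stack=L3,L4; from [0,0,0]:
+L3 (α=1/5) → [219/5, 26, 178/5]
+L4 (α=1/2) → [637/5, 157/2, 309/5]
rounded: [127, 78, 62]

query (1,2) [L3,L4] — begin 0,0,0
L3 α=1/3: [56/3, 24, 68/3]
L4 α=2/7: [808/21, 584/7, 118/3]
→ [38, 83, 39]

at x=2,y=2 over L3,L4:
L3 α=1/5: [13/5, 154/5, 97/5]
L4 α=1: [2, 227, 38]
= [2, 227, 38]


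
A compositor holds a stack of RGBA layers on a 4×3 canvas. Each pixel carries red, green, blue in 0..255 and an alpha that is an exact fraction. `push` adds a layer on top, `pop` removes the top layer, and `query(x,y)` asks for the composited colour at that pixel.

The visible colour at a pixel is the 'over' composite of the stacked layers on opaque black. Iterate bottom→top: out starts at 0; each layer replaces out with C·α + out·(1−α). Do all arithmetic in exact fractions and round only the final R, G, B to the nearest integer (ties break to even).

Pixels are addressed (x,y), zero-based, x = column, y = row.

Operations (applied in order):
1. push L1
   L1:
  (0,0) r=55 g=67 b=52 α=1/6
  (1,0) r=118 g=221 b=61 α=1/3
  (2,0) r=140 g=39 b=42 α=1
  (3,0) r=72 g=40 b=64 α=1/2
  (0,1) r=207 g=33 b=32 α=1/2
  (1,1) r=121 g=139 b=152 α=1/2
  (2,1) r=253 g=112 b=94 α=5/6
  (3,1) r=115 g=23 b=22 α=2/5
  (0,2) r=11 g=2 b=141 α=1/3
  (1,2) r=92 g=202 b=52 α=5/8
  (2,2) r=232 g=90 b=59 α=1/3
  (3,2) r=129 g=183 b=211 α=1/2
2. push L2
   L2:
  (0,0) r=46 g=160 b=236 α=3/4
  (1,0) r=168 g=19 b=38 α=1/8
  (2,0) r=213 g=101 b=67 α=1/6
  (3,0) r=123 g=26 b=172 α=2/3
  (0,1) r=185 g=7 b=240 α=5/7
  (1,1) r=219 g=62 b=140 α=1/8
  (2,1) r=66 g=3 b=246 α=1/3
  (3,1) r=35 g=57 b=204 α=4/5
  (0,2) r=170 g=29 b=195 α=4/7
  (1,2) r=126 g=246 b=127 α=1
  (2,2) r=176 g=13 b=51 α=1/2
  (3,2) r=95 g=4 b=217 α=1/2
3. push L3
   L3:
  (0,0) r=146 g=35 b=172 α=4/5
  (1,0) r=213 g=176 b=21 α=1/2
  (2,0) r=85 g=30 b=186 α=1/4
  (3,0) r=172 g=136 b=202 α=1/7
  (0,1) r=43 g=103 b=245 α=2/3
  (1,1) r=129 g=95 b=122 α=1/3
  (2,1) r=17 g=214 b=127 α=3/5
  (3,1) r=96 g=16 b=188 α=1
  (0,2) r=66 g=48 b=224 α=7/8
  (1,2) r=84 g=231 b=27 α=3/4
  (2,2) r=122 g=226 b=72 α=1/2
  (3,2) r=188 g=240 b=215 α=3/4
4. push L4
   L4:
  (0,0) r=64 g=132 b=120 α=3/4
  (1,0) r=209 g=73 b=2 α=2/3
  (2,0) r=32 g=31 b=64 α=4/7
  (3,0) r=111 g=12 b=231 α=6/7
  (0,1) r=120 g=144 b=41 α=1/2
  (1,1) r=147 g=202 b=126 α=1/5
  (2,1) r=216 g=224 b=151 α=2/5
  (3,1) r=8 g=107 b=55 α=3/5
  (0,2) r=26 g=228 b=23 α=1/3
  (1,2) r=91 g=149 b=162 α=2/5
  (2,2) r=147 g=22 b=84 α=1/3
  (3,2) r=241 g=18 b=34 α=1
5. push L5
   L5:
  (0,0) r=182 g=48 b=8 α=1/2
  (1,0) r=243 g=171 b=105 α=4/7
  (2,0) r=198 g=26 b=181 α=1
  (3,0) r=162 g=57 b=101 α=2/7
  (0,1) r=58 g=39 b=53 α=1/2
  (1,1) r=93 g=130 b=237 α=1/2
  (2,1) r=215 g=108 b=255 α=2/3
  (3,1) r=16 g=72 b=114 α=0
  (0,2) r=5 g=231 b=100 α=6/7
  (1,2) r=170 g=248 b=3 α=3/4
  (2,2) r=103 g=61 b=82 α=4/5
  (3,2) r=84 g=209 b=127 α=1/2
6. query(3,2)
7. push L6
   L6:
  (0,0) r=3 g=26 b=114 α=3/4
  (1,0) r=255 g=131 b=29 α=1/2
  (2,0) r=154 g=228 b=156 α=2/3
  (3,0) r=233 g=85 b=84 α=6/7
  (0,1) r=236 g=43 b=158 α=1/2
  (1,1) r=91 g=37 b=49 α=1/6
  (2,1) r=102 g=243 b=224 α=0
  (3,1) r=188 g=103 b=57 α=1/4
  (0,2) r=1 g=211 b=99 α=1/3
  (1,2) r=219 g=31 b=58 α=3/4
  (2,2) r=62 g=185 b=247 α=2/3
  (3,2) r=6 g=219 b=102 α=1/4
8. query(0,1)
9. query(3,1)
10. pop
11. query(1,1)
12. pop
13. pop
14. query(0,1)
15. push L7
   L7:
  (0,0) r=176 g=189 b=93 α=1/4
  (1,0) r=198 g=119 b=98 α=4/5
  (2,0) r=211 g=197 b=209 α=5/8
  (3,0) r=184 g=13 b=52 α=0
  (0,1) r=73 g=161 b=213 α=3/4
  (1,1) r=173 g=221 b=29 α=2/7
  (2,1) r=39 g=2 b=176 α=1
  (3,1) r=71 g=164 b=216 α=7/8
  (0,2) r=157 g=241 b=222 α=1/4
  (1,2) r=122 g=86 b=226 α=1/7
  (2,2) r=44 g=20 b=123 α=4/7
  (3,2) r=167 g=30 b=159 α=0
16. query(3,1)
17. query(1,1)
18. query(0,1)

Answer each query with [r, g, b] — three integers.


query (3,2) [L1,L2,L3,L4,L5] — begin 0,0,0
+L1 (α=1/2) → [129/2, 183/2, 211/2]
+L2 (α=1/2) → [319/4, 191/4, 645/4]
+L3 (α=3/4) → [2575/16, 3071/16, 3225/16]
+L4 (α=1) → [241, 18, 34]
+L5 (α=1/2) → [325/2, 227/2, 161/2]
rounded: [162, 114, 80]

query (0,1) [L1,L2,L3,L4,L5,L6] — begin 0,0,0
L1 α=1/2: [207/2, 33/2, 16]
L2 α=5/7: [1132/7, 68/7, 176]
L3 α=2/3: [578/7, 1510/21, 222]
L4 α=1/2: [709/7, 2267/21, 263/2]
L5 α=1/2: [1115/14, 1543/21, 369/4]
L6 α=1/2: [4419/28, 1223/21, 1001/8]
→ [158, 58, 125]

query (3,1) [L1,L2,L3,L4,L5,L6] — begin 0,0,0
+L1 (α=2/5) → [46, 46/5, 44/5]
+L2 (α=4/5) → [186/5, 1186/25, 4124/25]
+L3 (α=1) → [96, 16, 188]
+L4 (α=3/5) → [216/5, 353/5, 541/5]
+L5 (α=0) → [216/5, 353/5, 541/5]
+L6 (α=1/4) → [397/5, 787/10, 477/5]
rounded: [79, 79, 95]

query (1,1) [L1,L2,L3,L4,L5] — begin 0,0,0
after L1 α=1/2: [121/2, 139/2, 76]
after L2 α=1/8: [1285/16, 1097/16, 84]
after L3 α=1/3: [2317/24, 619/8, 290/3]
after L4 α=1/5: [3199/30, 1023/10, 1538/15]
after L5 α=1/2: [5989/60, 2323/20, 5093/30]
= [100, 116, 170]

at x=0,y=1 over L1,L2,L3:
+L1 (α=1/2) → [207/2, 33/2, 16]
+L2 (α=5/7) → [1132/7, 68/7, 176]
+L3 (α=2/3) → [578/7, 1510/21, 222]
rounded: [83, 72, 222]

query (3,1) [L1,L2,L3,L7] — begin 0,0,0
L1 α=2/5: [46, 46/5, 44/5]
L2 α=4/5: [186/5, 1186/25, 4124/25]
L3 α=1: [96, 16, 188]
L7 α=7/8: [593/8, 291/2, 425/2]
→ [74, 146, 212]

(1,1) stack=L1,L2,L3,L7; from [0,0,0]:
+L1 (α=1/2) → [121/2, 139/2, 76]
+L2 (α=1/8) → [1285/16, 1097/16, 84]
+L3 (α=1/3) → [2317/24, 619/8, 290/3]
+L7 (α=2/7) → [19889/168, 6631/56, 232/3]
→ [118, 118, 77]

at x=0,y=1 over L1,L2,L3,L7:
after L1 α=1/2: [207/2, 33/2, 16]
after L2 α=5/7: [1132/7, 68/7, 176]
after L3 α=2/3: [578/7, 1510/21, 222]
after L7 α=3/4: [2111/28, 11653/84, 861/4]
rounded: [75, 139, 215]


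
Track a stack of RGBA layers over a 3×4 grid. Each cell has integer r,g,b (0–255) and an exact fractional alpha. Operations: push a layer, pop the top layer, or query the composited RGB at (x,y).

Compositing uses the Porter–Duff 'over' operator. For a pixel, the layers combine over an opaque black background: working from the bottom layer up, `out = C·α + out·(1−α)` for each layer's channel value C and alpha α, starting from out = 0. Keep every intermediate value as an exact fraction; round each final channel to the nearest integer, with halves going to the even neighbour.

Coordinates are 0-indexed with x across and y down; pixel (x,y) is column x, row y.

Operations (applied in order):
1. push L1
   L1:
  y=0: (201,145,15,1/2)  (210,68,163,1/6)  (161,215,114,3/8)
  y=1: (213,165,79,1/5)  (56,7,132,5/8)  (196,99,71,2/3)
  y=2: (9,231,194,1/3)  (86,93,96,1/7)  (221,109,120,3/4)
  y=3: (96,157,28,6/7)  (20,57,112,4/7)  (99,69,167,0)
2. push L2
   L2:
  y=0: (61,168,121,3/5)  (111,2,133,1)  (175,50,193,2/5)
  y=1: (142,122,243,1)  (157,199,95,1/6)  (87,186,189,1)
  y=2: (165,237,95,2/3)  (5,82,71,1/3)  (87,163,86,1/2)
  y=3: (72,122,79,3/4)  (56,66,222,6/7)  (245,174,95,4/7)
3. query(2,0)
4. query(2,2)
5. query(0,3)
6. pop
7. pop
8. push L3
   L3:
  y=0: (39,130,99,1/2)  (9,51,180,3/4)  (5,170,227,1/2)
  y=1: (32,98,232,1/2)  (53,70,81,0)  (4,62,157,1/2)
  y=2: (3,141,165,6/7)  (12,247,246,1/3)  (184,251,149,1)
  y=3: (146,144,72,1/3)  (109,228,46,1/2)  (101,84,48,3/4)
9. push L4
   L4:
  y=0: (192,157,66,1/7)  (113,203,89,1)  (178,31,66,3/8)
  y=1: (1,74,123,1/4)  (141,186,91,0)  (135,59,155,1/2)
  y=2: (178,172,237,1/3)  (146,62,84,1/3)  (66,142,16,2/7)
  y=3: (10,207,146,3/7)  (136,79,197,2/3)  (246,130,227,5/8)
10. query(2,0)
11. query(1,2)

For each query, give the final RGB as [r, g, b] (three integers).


at x=2,y=0 over L1,L2:
+L1 (α=3/8) → [483/8, 645/8, 171/4]
+L2 (α=2/5) → [4249/40, 547/8, 2057/20]
→ [106, 68, 103]

(2,2) stack=L1,L2; from [0,0,0]:
+L1 (α=3/4) → [663/4, 327/4, 90]
+L2 (α=1/2) → [1011/8, 979/8, 88]
→ [126, 122, 88]

(0,3) stack=L1,L2; from [0,0,0]:
L1 α=6/7: [576/7, 942/7, 24]
L2 α=3/4: [522/7, 876/7, 261/4]
rounded: [75, 125, 65]

query (2,0) [L3,L4] — begin 0,0,0
+L3 (α=1/2) → [5/2, 85, 227/2]
+L4 (α=3/8) → [1093/16, 259/4, 1531/16]
→ [68, 65, 96]

at x=1,y=2 over L3,L4:
L3 α=1/3: [4, 247/3, 82]
L4 α=1/3: [154/3, 680/9, 248/3]
= [51, 76, 83]


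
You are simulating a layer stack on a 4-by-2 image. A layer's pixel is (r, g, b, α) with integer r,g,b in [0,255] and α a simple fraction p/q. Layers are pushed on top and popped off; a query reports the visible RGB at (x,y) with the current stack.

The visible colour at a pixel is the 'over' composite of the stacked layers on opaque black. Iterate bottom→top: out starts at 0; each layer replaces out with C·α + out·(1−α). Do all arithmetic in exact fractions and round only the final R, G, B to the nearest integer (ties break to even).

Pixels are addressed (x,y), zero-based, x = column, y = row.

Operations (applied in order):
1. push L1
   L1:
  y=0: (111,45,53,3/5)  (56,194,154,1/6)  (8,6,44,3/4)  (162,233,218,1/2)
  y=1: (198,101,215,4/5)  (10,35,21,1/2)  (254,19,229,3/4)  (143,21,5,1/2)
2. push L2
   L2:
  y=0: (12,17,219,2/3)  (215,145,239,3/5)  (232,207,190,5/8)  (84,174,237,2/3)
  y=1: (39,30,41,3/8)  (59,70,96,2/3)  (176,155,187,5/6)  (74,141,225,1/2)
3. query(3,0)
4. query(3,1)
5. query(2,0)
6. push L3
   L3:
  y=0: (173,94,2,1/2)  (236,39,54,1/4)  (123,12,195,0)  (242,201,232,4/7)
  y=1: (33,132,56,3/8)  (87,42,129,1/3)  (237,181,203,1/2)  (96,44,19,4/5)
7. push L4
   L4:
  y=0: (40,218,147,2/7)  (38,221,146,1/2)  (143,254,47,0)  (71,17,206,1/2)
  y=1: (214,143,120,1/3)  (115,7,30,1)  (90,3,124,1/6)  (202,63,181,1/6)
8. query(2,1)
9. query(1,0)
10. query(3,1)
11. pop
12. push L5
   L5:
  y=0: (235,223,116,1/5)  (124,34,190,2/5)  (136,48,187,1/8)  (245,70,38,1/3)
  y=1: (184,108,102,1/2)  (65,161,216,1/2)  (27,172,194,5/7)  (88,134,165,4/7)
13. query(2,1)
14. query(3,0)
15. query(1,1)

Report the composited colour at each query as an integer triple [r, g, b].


query (3,0) [L1,L2] — begin 0,0,0
L1 α=1/2: [81, 233/2, 109]
L2 α=2/3: [83, 929/6, 583/3]
rounded: [83, 155, 194]

(3,1) stack=L1,L2; from [0,0,0]:
L1 α=1/2: [143/2, 21/2, 5/2]
L2 α=1/2: [291/4, 303/4, 455/4]
rounded: [73, 76, 114]

at x=2,y=0 over L1,L2:
after L1 α=3/4: [6, 9/2, 33]
after L2 α=5/8: [589/4, 2097/16, 1049/8]
→ [147, 131, 131]

query (2,1) [L1,L2,L3,L4] — begin 0,0,0
L1 α=3/4: [381/2, 57/4, 687/4]
L2 α=5/6: [2141/12, 3157/24, 4427/24]
L3 α=1/2: [4985/24, 7501/48, 9299/48]
L4 α=1/6: [27085/144, 37649/288, 52447/288]
= [188, 131, 182]

at x=1,y=0 over L1,L2,L3,L4:
L1 α=1/6: [28/3, 97/3, 77/3]
L2 α=3/5: [1991/15, 1499/15, 461/3]
L3 α=1/4: [3171/20, 847/10, 515/4]
L4 α=1/2: [3931/40, 3057/20, 1099/8]
→ [98, 153, 137]

(3,1) stack=L1,L2,L3,L4; from [0,0,0]:
after L1 α=1/2: [143/2, 21/2, 5/2]
after L2 α=1/2: [291/4, 303/4, 455/4]
after L3 α=4/5: [1827/20, 1007/20, 759/20]
after L4 α=1/6: [2635/24, 1259/24, 1483/24]
→ [110, 52, 62]

query (2,1) [L1,L2,L3,L5] — begin 0,0,0
L1 α=3/4: [381/2, 57/4, 687/4]
L2 α=5/6: [2141/12, 3157/24, 4427/24]
L3 α=1/2: [4985/24, 7501/48, 9299/48]
L5 α=5/7: [6605/84, 28141/168, 32579/168]
→ [79, 168, 194]

(3,0) stack=L1,L2,L3,L5; from [0,0,0]:
+L1 (α=1/2) → [81, 233/2, 109]
+L2 (α=2/3) → [83, 929/6, 583/3]
+L3 (α=4/7) → [1217/7, 2537/14, 1511/7]
+L5 (α=1/3) → [1383/7, 1009/7, 1096/7]
= [198, 144, 157]

query (1,1) [L1,L2,L3,L5] — begin 0,0,0
after L1 α=1/2: [5, 35/2, 21/2]
after L2 α=2/3: [41, 105/2, 135/2]
after L3 α=1/3: [169/3, 49, 88]
after L5 α=1/2: [182/3, 105, 152]
rounded: [61, 105, 152]


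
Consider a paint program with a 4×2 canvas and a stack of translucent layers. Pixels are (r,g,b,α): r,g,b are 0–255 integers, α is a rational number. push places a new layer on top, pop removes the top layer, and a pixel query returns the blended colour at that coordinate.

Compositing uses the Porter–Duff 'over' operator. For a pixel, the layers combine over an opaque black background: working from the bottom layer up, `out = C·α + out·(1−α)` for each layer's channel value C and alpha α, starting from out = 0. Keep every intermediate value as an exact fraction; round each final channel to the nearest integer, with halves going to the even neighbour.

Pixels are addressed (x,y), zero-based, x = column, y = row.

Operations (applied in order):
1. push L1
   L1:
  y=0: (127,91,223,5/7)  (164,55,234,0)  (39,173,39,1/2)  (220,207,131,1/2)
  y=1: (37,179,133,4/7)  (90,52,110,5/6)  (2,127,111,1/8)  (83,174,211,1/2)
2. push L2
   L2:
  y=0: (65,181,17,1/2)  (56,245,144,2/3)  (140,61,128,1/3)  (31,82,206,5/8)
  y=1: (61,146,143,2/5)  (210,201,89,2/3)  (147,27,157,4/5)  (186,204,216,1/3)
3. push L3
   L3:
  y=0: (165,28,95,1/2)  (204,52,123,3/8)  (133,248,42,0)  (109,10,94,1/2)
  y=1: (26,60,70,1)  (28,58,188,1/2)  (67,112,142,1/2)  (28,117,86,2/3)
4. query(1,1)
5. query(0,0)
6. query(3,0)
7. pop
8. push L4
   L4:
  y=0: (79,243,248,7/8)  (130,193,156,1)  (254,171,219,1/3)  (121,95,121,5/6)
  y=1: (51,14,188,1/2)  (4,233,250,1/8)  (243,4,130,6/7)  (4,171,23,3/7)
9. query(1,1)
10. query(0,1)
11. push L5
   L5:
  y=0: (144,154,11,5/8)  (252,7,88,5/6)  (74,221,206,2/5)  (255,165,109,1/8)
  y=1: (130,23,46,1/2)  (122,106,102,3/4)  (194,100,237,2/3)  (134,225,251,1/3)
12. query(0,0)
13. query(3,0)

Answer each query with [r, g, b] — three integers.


(1,1) stack=L1,L2,L3; from [0,0,0]:
L1 α=5/6: [75, 130/3, 275/3]
L2 α=2/3: [165, 1336/9, 809/9]
L3 α=1/2: [193/2, 929/9, 2501/18]
→ [96, 103, 139]

(0,0) stack=L1,L2,L3; from [0,0,0]:
+L1 (α=5/7) → [635/7, 65, 1115/7]
+L2 (α=1/2) → [545/7, 123, 617/7]
+L3 (α=1/2) → [850/7, 151/2, 641/7]
rounded: [121, 76, 92]

(3,0) stack=L1,L2,L3; from [0,0,0]:
+L1 (α=1/2) → [110, 207/2, 131/2]
+L2 (α=5/8) → [485/8, 1441/16, 2453/16]
+L3 (α=1/2) → [1357/16, 1601/32, 3957/32]
rounded: [85, 50, 124]

query (1,1) [L1,L2,L4] — begin 0,0,0
L1 α=5/6: [75, 130/3, 275/3]
L2 α=2/3: [165, 1336/9, 809/9]
L4 α=1/8: [1159/8, 11449/72, 7913/72]
rounded: [145, 159, 110]

(0,1) stack=L1,L2,L4; from [0,0,0]:
after L1 α=4/7: [148/7, 716/7, 76]
after L2 α=2/5: [1298/35, 4192/35, 514/5]
after L4 α=1/2: [3083/70, 2341/35, 727/5]
→ [44, 67, 145]

at x=0,y=0 over L1,L2,L4,L5:
L1 α=5/7: [635/7, 65, 1115/7]
L2 α=1/2: [545/7, 123, 617/7]
L4 α=7/8: [552/7, 228, 12769/56]
L5 α=5/8: [837/7, 727/4, 41387/448]
→ [120, 182, 92]

(3,0) stack=L1,L2,L4,L5; from [0,0,0]:
L1 α=1/2: [110, 207/2, 131/2]
L2 α=5/8: [485/8, 1441/16, 2453/16]
L4 α=5/6: [1775/16, 9041/96, 12133/96]
L5 α=1/8: [16505/128, 79127/768, 95395/768]
= [129, 103, 124]
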